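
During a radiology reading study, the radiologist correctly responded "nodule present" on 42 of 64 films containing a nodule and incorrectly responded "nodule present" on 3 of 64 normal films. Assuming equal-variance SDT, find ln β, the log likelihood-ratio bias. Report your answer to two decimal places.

H = 42/64 = 0.6562
FA = 3/64 = 0.0469
Φ⁻¹(0.6562) = 0.402, Φ⁻¹(0.0469) = -1.676
ln β = −½·[z(H)² − z(FA)²] = −0.5 × (0.162 − 2.809) = 1.3235

ln β = 1.32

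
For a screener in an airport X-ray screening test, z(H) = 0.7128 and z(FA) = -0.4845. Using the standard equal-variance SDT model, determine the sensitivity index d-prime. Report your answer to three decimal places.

d-prime = 1.197

d' = z(H) − z(FA) = 0.7128 − (-0.4845) = 1.1973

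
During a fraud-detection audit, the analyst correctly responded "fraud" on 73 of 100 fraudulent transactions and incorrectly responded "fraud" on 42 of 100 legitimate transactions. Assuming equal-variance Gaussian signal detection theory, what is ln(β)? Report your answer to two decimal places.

H = 73/100 = 0.7300
FA = 42/100 = 0.4200
z(0.7300) = 0.613, z(0.4200) = -0.202
ln β = −½·[z(H)² − z(FA)²] = −0.5 × (0.376 − 0.041) = -0.1675

ln β = -0.17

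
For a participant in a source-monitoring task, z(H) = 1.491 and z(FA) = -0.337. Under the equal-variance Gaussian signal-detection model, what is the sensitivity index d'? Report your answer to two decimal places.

d' = z(H) − z(FA) = 1.491 − (-0.337) = 1.828

d' = 1.83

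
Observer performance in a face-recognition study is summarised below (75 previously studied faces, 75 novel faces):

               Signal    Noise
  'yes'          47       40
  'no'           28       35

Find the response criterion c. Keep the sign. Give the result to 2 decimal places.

c = -0.20

H = 47/75 = 0.6267
FA = 40/75 = 0.5333
Φ⁻¹(0.6267) = 0.3231, Φ⁻¹(0.5333) = 0.0836
c = −½·[z(H) + z(FA)] = −0.5 × (0.3231 + 0.0836) = -0.20335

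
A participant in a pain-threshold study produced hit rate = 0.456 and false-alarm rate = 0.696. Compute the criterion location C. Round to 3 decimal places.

z(0.456) = -0.1105, z(0.696) = 0.5129
c = −½·[z(H) + z(FA)] = −0.5 × (-0.1105 + 0.5129) = -0.2012

C = -0.201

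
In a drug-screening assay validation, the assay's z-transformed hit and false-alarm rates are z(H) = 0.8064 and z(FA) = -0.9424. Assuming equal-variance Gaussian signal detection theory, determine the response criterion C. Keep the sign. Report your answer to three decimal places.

c = −½·[z(H) + z(FA)] = −½·(0.8064 + (-0.9424)) = 0.0680

C = 0.068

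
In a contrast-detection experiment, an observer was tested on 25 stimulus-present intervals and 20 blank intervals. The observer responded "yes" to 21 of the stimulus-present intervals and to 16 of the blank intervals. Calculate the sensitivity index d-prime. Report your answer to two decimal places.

H = 21/25 = 0.8400
FA = 16/20 = 0.8000
Φ⁻¹(H) = 0.994
Φ⁻¹(FA) = 0.842
d' = z(H) − z(FA) = 0.994 − 0.842 = 0.152

d-prime = 0.15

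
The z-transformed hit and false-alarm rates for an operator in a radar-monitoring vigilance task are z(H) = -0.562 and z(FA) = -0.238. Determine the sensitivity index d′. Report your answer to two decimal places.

d' = z(H) − z(FA) = -0.562 − (-0.238) = -0.324

d′ = -0.32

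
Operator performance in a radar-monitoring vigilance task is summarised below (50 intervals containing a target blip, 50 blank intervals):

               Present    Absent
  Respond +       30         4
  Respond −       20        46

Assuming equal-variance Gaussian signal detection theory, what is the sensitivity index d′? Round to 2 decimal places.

H = 30/50 = 0.6000
FA = 4/50 = 0.0800
Φ⁻¹(H) = Φ⁻¹(0.6000) = 0.2533
Φ⁻¹(FA) = Φ⁻¹(0.0800) = -1.4051
d' = z(H) − z(FA) = 0.2533 − (-1.4051) = 1.6584

d′ = 1.66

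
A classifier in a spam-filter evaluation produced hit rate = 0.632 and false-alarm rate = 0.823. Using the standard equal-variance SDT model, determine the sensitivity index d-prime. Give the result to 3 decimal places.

z(0.632) = 0.3372, z(0.823) = 0.9269
d' = z(H) − z(FA) = 0.3372 − 0.9269 = -0.5897

d-prime = -0.590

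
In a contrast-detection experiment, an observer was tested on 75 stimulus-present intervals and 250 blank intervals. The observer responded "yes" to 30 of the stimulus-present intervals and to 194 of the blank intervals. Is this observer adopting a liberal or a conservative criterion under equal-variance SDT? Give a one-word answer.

z(H) = -0.253, z(FA) = 0.759
c = −½·(z(H) + z(FA)) = -0.253
c < 0 → liberal criterion (biased toward responding “yes”).

liberal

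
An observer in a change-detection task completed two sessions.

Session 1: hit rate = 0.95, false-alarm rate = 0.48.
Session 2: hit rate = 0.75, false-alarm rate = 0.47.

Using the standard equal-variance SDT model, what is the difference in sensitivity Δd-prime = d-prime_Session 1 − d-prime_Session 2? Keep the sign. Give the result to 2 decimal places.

Δd-prime = 0.95

Session 1: z(0.95) = 1.645, z(0.48) = -0.050, d' = 1.695
Session 2: z(0.75) = 0.674, z(0.47) = -0.075, d' = 0.749
Δd' = d'_Session 1 − d'_Session 2 = 1.695 − 0.749 = 0.946
Session 1 has the higher sensitivity.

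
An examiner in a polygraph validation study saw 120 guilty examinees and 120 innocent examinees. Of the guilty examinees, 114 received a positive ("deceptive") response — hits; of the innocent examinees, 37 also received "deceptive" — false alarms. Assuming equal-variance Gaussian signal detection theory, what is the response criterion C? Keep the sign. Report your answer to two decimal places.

C = -0.57

H = 114/120 = 0.9500
FA = 37/120 = 0.3083
Φ⁻¹(H) = 1.645
Φ⁻¹(FA) = -0.501
c = −½·[z(H) + z(FA)] = −0.5 × (1.645 + (-0.501)) = -0.572
c < 0: the examiner has a liberal response bias.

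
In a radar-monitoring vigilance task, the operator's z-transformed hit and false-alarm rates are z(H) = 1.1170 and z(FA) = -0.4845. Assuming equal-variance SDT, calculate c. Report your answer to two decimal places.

c = −½·[z(H) + z(FA)] = −½·(1.1170 + (-0.4845)) = -0.31625

c = -0.32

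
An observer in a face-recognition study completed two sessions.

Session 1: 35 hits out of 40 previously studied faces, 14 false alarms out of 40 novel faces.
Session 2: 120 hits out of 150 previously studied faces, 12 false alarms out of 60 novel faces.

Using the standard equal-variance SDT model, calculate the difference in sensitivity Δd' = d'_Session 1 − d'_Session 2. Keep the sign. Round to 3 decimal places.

Δd' = -0.148

Session 1: z(0.8750) = 1.1503, z(0.3500) = -0.3853, d' = 1.5356
Session 2: z(0.8000) = 0.8416, z(0.2000) = -0.8416, d' = 1.6832
Δd' = d'_Session 1 − d'_Session 2 = 1.5356 − 1.6832 = -0.1476
Session 2 has the higher sensitivity.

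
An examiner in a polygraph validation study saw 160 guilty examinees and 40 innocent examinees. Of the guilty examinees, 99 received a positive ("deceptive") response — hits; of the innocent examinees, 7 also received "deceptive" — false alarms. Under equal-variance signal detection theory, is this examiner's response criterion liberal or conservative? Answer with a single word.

conservative

z(H) = 0.302, z(FA) = -0.935
c = −½·(z(H) + z(FA)) = 0.3165
c > 0 → conservative criterion (biased toward responding “no”).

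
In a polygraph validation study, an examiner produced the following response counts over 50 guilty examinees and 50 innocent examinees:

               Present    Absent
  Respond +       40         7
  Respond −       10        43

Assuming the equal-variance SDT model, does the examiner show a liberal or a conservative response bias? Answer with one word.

conservative

z(H) = 0.842, z(FA) = -1.080
c = −½·(z(H) + z(FA)) = 0.119
c > 0 → conservative criterion (biased toward responding “no”).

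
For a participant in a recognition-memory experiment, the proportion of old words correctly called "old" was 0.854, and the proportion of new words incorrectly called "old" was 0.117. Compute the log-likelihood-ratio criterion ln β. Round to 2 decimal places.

ln β = 0.15

z(0.854) = 1.054, z(0.117) = -1.190
ln β = −½·[z(H)² − z(FA)²] = −0.5 × (1.111 − 1.416) = 0.1525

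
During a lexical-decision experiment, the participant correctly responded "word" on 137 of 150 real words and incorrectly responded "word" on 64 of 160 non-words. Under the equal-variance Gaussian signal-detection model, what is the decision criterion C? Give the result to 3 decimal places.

C = -0.554

H = 137/150 = 0.9133
FA = 64/160 = 0.4000
Φ⁻¹(0.9133) = 1.3614, Φ⁻¹(0.4000) = -0.2533
c = −½·[z(H) + z(FA)] = −0.5 × (1.3614 + (-0.2533)) = -0.55405
c < 0: the participant has a liberal response bias.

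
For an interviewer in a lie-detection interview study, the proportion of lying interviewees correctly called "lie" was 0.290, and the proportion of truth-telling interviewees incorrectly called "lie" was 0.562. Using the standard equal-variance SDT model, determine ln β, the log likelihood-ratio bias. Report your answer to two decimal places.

ln β = -0.14

z(H) = z(0.290) = -0.553
z(FA) = z(0.562) = 0.156
ln β = −½·[z(H)² − z(FA)²] = −0.5 × (0.306 − 0.024) = -0.141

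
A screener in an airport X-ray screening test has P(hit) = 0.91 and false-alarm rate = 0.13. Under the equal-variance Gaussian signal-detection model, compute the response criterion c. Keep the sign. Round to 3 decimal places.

z(H) = 1.3408
z(FA) = -1.1264
c = −½·[z(H) + z(FA)] = −0.5 × (1.3408 + (-1.1264)) = -0.1072
c < 0: the screener has a liberal response bias.

c = -0.107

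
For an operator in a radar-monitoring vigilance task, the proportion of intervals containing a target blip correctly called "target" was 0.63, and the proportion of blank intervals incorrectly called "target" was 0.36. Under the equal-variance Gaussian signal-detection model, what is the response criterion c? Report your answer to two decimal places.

c = 0.01

z(H) = z(0.63) = 0.332
z(FA) = z(0.36) = -0.358
c = −½·[z(H) + z(FA)] = −0.5 × (0.332 + (-0.358)) = 0.013
c > 0: the operator has a conservative response bias.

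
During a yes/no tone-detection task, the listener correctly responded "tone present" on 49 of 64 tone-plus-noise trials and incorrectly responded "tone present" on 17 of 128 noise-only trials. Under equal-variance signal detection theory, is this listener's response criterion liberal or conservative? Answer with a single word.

conservative

z(H) = 0.725, z(FA) = -1.113
c = −½·(z(H) + z(FA)) = 0.194
c > 0 → conservative criterion (biased toward responding “no”).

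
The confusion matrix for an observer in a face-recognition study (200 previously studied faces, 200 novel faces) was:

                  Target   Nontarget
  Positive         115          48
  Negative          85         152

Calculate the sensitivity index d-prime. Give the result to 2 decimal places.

H = 115/200 = 0.5750
FA = 48/200 = 0.2400
Φ⁻¹(0.5750) = 0.189, Φ⁻¹(0.2400) = -0.706
d' = z(H) − z(FA) = 0.189 − (-0.706) = 0.895

d-prime = 0.90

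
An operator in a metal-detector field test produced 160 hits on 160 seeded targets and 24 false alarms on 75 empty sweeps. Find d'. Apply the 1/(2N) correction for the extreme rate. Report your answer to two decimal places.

The hit rate is 160/160 = 1, so apply the 1/(2N) correction: H → 1 − 1/(2·160) = 0.99687.
z(H) = z(0.99687) = 2.734
z(FA) = z(0.32000) = -0.468
d' = 2.734 − (-0.468) = 3.202

d' = 3.20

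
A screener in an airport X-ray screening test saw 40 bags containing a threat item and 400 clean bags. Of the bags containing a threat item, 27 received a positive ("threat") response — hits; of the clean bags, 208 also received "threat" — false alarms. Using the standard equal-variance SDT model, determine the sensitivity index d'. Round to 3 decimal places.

H = 27/40 = 0.6750
FA = 208/400 = 0.5200
z(H) = z(0.6750) = 0.4538
z(FA) = z(0.5200) = 0.0502
d' = z(H) − z(FA) = 0.4538 − 0.0502 = 0.4036

d' = 0.404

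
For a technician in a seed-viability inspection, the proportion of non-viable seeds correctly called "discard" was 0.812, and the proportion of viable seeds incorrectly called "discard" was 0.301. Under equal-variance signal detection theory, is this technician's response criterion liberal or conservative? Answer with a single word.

liberal

z(H) = 0.885, z(FA) = -0.522
c = −½·(z(H) + z(FA)) = -0.1815
c < 0 → liberal criterion (biased toward responding “yes”).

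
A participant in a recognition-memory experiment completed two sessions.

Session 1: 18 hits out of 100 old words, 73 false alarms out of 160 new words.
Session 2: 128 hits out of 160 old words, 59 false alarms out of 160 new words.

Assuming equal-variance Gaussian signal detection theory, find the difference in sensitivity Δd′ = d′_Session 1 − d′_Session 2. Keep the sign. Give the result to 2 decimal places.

Δd′ = -1.98

Session 1: z(0.1800) = -0.915, z(0.4562) = -0.110, d' = -0.805
Session 2: z(0.8000) = 0.842, z(0.3688) = -0.335, d' = 1.177
Δd' = d'_Session 1 − d'_Session 2 = -0.805 − 1.177 = -1.982
Session 2 has the higher sensitivity.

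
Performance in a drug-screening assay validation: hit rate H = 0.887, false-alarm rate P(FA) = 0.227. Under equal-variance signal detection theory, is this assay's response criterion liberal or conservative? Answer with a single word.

liberal

z(H) = 1.211, z(FA) = -0.749
c = −½·(z(H) + z(FA)) = -0.231
c < 0 → liberal criterion (biased toward responding “yes”).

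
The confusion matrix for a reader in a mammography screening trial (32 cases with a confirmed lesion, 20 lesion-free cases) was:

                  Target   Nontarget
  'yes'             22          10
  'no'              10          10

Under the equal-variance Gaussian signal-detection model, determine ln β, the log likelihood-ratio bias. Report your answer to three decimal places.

ln β = -0.119

H = 22/32 = 0.6875
FA = 10/20 = 0.5000
z(H) = 0.4888
z(FA) = 0.0000
ln β = −½·[z(H)² − z(FA)²] = −0.5 × (0.2389 − 0.0000) = -0.11945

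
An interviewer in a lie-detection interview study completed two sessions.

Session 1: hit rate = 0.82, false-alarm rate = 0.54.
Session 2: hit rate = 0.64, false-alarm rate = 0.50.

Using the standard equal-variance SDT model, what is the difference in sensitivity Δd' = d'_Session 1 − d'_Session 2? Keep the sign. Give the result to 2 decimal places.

Δd' = 0.46

Session 1: z(0.82) = 0.915, z(0.54) = 0.100, d' = 0.815
Session 2: z(0.64) = 0.358, z(0.50) = 0.000, d' = 0.358
Δd' = d'_Session 1 − d'_Session 2 = 0.815 − 0.358 = 0.457
Session 1 has the higher sensitivity.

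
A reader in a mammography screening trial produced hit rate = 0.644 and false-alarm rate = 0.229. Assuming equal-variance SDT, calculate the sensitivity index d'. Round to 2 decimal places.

d' = 1.11

Φ⁻¹(0.644) = 0.3692, Φ⁻¹(0.229) = -0.7421
d' = z(H) − z(FA) = 0.3692 − (-0.7421) = 1.1113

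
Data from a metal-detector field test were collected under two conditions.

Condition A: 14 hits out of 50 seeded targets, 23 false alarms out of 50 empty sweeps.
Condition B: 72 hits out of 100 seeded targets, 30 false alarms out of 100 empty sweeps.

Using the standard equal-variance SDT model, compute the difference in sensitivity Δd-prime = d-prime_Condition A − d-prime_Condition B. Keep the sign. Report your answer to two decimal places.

Δd-prime = -1.59

Condition A: z(0.2800) = -0.583, z(0.4600) = -0.100, d' = -0.483
Condition B: z(0.7200) = 0.583, z(0.3000) = -0.524, d' = 1.107
Δd' = d'_Condition A − d'_Condition B = -0.483 − 1.107 = -1.590
Condition B has the higher sensitivity.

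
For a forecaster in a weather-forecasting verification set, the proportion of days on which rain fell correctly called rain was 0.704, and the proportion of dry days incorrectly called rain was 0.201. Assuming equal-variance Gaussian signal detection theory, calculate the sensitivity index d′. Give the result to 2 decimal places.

Φ⁻¹(0.704) = 0.536, Φ⁻¹(0.201) = -0.838
d' = z(H) − z(FA) = 0.536 − (-0.838) = 1.374

d′ = 1.37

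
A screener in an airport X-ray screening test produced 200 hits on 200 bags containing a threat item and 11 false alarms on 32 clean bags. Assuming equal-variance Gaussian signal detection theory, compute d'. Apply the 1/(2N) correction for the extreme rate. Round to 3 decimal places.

The hit rate is 200/200 = 1, so apply the 1/(2N) correction: H → 1 − 1/(2·200) = 0.99750.
z(H) = z(0.99750) = 2.8070
z(FA) = z(0.34375) = -0.4023
d' = 2.8070 − (-0.4023) = 3.2093

d' = 3.209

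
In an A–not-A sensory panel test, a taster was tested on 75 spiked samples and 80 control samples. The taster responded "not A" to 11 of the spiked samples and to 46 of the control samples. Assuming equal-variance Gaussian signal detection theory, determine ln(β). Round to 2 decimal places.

ln β = -0.53

H = 11/75 = 0.1467
FA = 46/80 = 0.5750
z(0.1467) = -1.051, z(0.5750) = 0.189
ln β = −½·[z(H)² − z(FA)²] = −0.5 × (1.105 − 0.036) = -0.5345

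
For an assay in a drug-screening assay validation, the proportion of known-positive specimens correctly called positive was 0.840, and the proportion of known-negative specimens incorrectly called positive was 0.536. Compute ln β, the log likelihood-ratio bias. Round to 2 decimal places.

z(H) = z(0.840) = 0.994
z(FA) = z(0.536) = 0.090
ln β = −½·[z(H)² − z(FA)²] = −0.5 × (0.988 − 0.008) = -0.490

ln β = -0.49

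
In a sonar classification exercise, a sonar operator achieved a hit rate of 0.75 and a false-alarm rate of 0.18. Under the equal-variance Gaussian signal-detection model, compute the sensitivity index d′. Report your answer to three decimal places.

z(H) = z(0.75) = 0.6745
z(FA) = z(0.18) = -0.9154
d' = z(H) − z(FA) = 0.6745 − (-0.9154) = 1.5899

d′ = 1.590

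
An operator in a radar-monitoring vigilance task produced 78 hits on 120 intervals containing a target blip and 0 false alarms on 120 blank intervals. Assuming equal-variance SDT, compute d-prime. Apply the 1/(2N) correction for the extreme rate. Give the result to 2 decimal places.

The false-alarm rate is 0/120 = 0, so apply the 1/(2N) correction: FA → 1/(2·120) = 0.00417.
z(H) = z(0.65000) = 0.385
z(FA) = z(0.00417) = -2.638
d' = 0.385 − (-2.638) = 3.023

d-prime = 3.02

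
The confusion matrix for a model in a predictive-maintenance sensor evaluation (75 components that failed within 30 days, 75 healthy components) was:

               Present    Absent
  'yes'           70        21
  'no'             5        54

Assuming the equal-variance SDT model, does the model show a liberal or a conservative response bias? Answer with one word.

liberal

z(H) = 1.501, z(FA) = -0.583
c = −½·(z(H) + z(FA)) = -0.459
c < 0 → liberal criterion (biased toward responding “yes”).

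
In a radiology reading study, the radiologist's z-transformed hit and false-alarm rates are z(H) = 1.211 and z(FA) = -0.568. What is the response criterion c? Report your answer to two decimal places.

c = -0.32

c = −½·[z(H) + z(FA)] = −½·(1.211 + (-0.568)) = -0.3215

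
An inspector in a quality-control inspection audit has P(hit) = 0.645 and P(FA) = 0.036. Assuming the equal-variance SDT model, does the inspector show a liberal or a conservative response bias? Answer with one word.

z(H) = 0.372, z(FA) = -1.799
c = −½·(z(H) + z(FA)) = 0.7135
c > 0 → conservative criterion (biased toward responding “no”).

conservative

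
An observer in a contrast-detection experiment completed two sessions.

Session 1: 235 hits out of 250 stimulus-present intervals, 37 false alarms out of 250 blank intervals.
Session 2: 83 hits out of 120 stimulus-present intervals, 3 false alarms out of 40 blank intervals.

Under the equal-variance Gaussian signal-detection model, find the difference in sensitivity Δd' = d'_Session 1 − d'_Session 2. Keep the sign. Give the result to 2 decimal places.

Δd' = 0.66

Session 1: z(0.9400) = 1.555, z(0.1480) = -1.045, d' = 2.600
Session 2: z(0.6917) = 0.501, z(0.0750) = -1.440, d' = 1.941
Δd' = d'_Session 1 − d'_Session 2 = 2.600 − 1.941 = 0.659
Session 1 has the higher sensitivity.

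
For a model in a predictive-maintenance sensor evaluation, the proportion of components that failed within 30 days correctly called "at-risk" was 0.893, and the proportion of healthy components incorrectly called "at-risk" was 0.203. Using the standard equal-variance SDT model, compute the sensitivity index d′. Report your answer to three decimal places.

d′ = 2.074

z(0.893) = 1.2426, z(0.203) = -0.8310
d' = z(H) − z(FA) = 1.2426 − (-0.8310) = 2.0736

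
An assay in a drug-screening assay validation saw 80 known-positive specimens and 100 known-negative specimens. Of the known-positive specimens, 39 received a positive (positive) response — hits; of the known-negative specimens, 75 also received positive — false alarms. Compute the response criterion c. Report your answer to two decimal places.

c = -0.32

H = 39/80 = 0.4875
FA = 75/100 = 0.7500
Φ⁻¹(0.4875) = -0.031, Φ⁻¹(0.7500) = 0.674
c = −½·[z(H) + z(FA)] = −0.5 × (-0.031 + 0.674) = -0.3215
c < 0: the assay has a liberal response bias.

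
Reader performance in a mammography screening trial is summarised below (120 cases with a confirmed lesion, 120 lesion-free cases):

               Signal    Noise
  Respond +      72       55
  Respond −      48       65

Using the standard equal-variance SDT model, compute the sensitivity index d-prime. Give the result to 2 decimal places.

H = 72/120 = 0.6000
FA = 55/120 = 0.4583
Φ⁻¹(H) = 0.253
Φ⁻¹(FA) = -0.105
d' = z(H) − z(FA) = 0.253 − (-0.105) = 0.358

d-prime = 0.36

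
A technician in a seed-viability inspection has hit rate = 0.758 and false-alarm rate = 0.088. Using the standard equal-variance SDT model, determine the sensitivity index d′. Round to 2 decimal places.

d′ = 2.05

Φ⁻¹(H) = Φ⁻¹(0.758) = 0.6999
Φ⁻¹(FA) = Φ⁻¹(0.088) = -1.3532
d' = z(H) − z(FA) = 0.6999 − (-1.3532) = 2.0531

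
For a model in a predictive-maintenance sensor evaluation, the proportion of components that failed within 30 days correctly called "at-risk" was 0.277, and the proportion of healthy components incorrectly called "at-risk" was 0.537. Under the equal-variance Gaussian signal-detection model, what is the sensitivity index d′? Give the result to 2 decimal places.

z(H) = z(0.277) = -0.5918
z(FA) = z(0.537) = 0.0929
d' = z(H) − z(FA) = -0.5918 − 0.0929 = -0.6847

d′ = -0.68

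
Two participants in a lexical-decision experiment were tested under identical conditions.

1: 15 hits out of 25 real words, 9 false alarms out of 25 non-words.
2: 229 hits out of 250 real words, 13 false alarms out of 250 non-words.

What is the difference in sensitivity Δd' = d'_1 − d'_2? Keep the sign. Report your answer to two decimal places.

1: z(0.6000) = 0.253, z(0.3600) = -0.358, d' = 0.611
2: z(0.9160) = 1.379, z(0.0520) = -1.626, d' = 3.005
Δd' = d'_1 − d'_2 = 0.611 − 3.005 = -2.394
2 has the higher sensitivity.

Δd' = -2.39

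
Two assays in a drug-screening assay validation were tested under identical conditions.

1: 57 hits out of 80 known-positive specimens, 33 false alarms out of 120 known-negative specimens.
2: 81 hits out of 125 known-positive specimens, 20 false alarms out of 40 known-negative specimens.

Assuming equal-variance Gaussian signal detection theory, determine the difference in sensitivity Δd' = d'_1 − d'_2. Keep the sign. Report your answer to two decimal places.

Δd' = 0.78

1: z(0.7125) = 0.561, z(0.2750) = -0.598, d' = 1.159
2: z(0.6480) = 0.380, z(0.5000) = 0.000, d' = 0.380
Δd' = d'_1 − d'_2 = 1.159 − 0.380 = 0.779
1 has the higher sensitivity.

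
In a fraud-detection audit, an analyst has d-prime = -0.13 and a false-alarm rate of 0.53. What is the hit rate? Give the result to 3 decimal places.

hit rate = 0.478

z(false-alarm rate) = z(0.53) = 0.0753
z(H) = z(FA) + d' = 0.0753 + (-0.13) = -0.0547
hit rate = Φ(-0.0547) = 0.4782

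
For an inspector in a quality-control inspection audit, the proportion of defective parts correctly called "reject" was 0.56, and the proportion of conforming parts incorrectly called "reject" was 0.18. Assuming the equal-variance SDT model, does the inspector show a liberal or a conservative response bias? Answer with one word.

z(H) = 0.151, z(FA) = -0.915
c = −½·(z(H) + z(FA)) = 0.382
c > 0 → conservative criterion (biased toward responding “no”).

conservative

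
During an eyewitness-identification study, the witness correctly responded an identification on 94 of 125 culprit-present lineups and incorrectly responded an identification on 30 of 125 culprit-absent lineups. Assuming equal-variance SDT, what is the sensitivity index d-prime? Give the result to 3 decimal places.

d-prime = 1.387

H = 94/125 = 0.7520
FA = 30/125 = 0.2400
z(0.7520) = 0.6808, z(0.2400) = -0.7063
d' = z(H) − z(FA) = 0.6808 − (-0.7063) = 1.3871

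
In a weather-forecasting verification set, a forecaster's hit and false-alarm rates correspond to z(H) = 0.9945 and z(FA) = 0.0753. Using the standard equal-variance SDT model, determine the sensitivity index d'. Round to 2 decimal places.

d' = z(H) − z(FA) = 0.9945 − 0.0753 = 0.9192

d' = 0.92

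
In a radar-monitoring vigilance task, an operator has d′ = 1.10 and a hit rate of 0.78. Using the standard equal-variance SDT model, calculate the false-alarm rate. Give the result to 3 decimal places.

false-alarm rate = 0.372

z(hit rate) = z(0.78) = 0.7722
z(FA) = z(H) − d' = 0.7722 − 1.10 = -0.3278
false-alarm rate = Φ(-0.3278) = 0.3715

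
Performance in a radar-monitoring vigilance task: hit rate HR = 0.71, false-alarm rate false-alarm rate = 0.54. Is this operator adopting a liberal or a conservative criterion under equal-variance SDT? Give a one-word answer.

liberal

z(H) = 0.553, z(FA) = 0.100
c = −½·(z(H) + z(FA)) = -0.3265
c < 0 → liberal criterion (biased toward responding “yes”).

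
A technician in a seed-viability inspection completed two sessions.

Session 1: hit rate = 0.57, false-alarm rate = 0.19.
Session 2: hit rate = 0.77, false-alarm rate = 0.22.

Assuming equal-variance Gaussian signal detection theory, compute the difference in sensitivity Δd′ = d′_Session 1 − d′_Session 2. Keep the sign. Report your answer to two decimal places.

Session 1: z(0.57) = 0.176, z(0.19) = -0.878, d' = 1.054
Session 2: z(0.77) = 0.739, z(0.22) = -0.772, d' = 1.511
Δd' = d'_Session 1 − d'_Session 2 = 1.054 − 1.511 = -0.457
Session 2 has the higher sensitivity.

Δd′ = -0.46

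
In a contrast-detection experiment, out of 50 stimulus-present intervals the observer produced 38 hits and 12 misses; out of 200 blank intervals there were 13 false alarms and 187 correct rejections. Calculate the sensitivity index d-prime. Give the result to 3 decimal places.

d-prime = 2.220

H = 38/50 = 0.7600
FA = 13/200 = 0.0650
Φ⁻¹(H) = 0.7063
Φ⁻¹(FA) = -1.5141
d' = z(H) − z(FA) = 0.7063 − (-1.5141) = 2.2204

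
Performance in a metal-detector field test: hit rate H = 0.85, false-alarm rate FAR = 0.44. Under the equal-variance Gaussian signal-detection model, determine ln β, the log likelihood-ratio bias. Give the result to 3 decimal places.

z(H) = 1.0364
z(FA) = -0.1510
ln β = −½·[z(H)² − z(FA)²] = −0.5 × (1.0741 − 0.0228) = -0.52565

ln β = -0.526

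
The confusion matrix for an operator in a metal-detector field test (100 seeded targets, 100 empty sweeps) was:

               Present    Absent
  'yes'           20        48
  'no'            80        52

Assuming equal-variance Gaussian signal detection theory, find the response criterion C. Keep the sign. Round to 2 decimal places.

C = 0.45

H = 20/100 = 0.2000
FA = 48/100 = 0.4800
z(H) = -0.8416
z(FA) = -0.0502
c = −½·[z(H) + z(FA)] = −0.5 × (-0.8416 + (-0.0502)) = 0.4459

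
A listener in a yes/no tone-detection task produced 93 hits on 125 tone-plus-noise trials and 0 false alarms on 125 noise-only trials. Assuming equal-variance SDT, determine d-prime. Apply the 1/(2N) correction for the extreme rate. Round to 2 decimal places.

d-prime = 3.31

The false-alarm rate is 0/125 = 0, so apply the 1/(2N) correction: FA → 1/(2·125) = 0.00400.
z(H) = z(0.74400) = 0.656
z(FA) = z(0.00400) = -2.652
d' = 0.656 − (-2.652) = 3.308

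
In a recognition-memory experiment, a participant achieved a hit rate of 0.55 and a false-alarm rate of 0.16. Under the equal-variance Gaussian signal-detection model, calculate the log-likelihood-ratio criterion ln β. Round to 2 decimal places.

Φ⁻¹(0.55) = 0.126, Φ⁻¹(0.16) = -0.994
ln β = −½·[z(H)² − z(FA)²] = −0.5 × (0.016 − 0.988) = 0.486

ln β = 0.49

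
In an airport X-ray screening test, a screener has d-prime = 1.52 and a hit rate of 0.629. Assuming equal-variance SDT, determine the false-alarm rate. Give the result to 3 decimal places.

z(hit rate) = z(0.629) = 0.3292
z(FA) = z(H) − d' = 0.3292 − 1.52 = -1.1908
false-alarm rate = Φ(-1.1908) = 0.1169

false-alarm rate = 0.117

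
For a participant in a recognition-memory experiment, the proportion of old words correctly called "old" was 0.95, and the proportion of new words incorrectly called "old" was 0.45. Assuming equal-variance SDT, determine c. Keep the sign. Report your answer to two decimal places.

z(0.95) = 1.6449, z(0.45) = -0.1257
c = −½·[z(H) + z(FA)] = −0.5 × (1.6449 + (-0.1257)) = -0.7596

c = -0.76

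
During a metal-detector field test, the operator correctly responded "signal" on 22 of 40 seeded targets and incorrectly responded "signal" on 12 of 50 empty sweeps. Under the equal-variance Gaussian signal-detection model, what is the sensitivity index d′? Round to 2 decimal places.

d′ = 0.83

H = 22/40 = 0.5500
FA = 12/50 = 0.2400
Φ⁻¹(H) = 0.1257
Φ⁻¹(FA) = -0.7063
d' = z(H) − z(FA) = 0.1257 − (-0.7063) = 0.8320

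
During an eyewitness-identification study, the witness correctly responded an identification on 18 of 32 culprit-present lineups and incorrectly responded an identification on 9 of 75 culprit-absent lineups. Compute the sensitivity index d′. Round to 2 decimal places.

H = 18/32 = 0.5625
FA = 9/75 = 0.1200
z(H) = 0.1573
z(FA) = -1.1750
d' = z(H) − z(FA) = 0.1573 − (-1.1750) = 1.3323

d′ = 1.33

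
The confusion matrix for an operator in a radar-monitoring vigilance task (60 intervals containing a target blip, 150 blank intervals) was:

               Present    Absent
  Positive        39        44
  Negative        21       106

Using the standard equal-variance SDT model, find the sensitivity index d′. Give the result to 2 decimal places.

H = 39/60 = 0.6500
FA = 44/150 = 0.2933
z(H) = z(0.6500) = 0.385
z(FA) = z(0.2933) = -0.544
d' = z(H) − z(FA) = 0.385 − (-0.544) = 0.929

d′ = 0.93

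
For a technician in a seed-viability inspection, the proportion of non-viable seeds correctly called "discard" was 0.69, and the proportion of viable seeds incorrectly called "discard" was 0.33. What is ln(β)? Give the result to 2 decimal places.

Φ⁻¹(H) = Φ⁻¹(0.69) = 0.496
Φ⁻¹(FA) = Φ⁻¹(0.33) = -0.440
ln β = −½·[z(H)² − z(FA)²] = −0.5 × (0.246 − 0.194) = -0.026

ln β = -0.03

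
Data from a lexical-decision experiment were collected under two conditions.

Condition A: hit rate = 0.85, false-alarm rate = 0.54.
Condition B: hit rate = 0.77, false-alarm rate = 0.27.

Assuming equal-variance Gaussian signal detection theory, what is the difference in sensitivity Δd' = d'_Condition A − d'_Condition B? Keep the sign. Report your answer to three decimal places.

Δd' = -0.416

Condition A: z(0.85) = 1.0364, z(0.54) = 0.1004, d' = 0.9360
Condition B: z(0.77) = 0.7388, z(0.27) = -0.6128, d' = 1.3516
Δd' = d'_Condition A − d'_Condition B = 0.9360 − 1.3516 = -0.4156
Condition B has the higher sensitivity.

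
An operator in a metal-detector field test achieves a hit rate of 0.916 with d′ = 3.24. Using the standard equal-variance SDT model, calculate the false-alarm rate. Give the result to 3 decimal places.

false-alarm rate = 0.031

z(hit rate) = z(0.916) = 1.3787
z(FA) = z(H) − d' = 1.3787 − 3.24 = -1.8613
false-alarm rate = Φ(-1.8613) = 0.0314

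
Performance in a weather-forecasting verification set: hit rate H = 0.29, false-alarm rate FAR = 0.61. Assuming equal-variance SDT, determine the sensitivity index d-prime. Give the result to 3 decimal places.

d-prime = -0.833

z(0.29) = -0.5534, z(0.61) = 0.2793
d' = z(H) − z(FA) = -0.5534 − 0.2793 = -0.8327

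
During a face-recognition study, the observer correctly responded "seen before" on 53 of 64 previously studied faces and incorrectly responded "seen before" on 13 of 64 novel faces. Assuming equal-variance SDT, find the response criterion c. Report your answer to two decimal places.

H = 53/64 = 0.8281
FA = 13/64 = 0.2031
Φ⁻¹(H) = Φ⁻¹(0.8281) = 0.9467
Φ⁻¹(FA) = Φ⁻¹(0.2031) = -0.8306
c = −½·[z(H) + z(FA)] = −0.5 × (0.9467 + (-0.8306)) = -0.05805
c < 0: the observer has a liberal response bias.

c = -0.06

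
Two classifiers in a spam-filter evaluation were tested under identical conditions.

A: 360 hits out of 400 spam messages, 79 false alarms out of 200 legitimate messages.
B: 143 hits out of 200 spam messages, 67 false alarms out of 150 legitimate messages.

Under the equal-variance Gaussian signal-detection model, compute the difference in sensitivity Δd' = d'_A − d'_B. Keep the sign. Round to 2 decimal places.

A: z(0.9000) = 1.282, z(0.3950) = -0.266, d' = 1.548
B: z(0.7150) = 0.568, z(0.4467) = -0.134, d' = 0.702
Δd' = d'_A − d'_B = 1.548 − 0.702 = 0.846
A has the higher sensitivity.

Δd' = 0.85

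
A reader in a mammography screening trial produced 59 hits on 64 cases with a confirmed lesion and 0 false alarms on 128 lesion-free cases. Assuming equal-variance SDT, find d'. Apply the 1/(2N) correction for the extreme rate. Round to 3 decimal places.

d' = 4.078

The false-alarm rate is 0/128 = 0, so apply the 1/(2N) correction: FA → 1/(2·128) = 0.00391.
z(H) = z(0.92188) = 1.4178
z(FA) = z(0.00391) = -2.6597
d' = 1.4178 − (-2.6597) = 4.0775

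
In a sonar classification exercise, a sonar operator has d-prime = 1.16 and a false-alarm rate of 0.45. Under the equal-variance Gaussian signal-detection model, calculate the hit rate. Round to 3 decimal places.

z(false-alarm rate) = z(0.45) = -0.1257
z(H) = z(FA) + d' = -0.1257 + 1.16 = 1.0343
hit rate = Φ(1.0343) = 0.8495

hit rate = 0.850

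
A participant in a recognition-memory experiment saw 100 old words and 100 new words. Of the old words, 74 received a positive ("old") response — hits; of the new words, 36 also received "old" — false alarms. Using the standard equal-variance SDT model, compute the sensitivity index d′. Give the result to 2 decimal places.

H = 74/100 = 0.7400
FA = 36/100 = 0.3600
Φ⁻¹(H) = Φ⁻¹(0.7400) = 0.643
Φ⁻¹(FA) = Φ⁻¹(0.3600) = -0.358
d' = z(H) − z(FA) = 0.643 − (-0.358) = 1.001

d′ = 1.00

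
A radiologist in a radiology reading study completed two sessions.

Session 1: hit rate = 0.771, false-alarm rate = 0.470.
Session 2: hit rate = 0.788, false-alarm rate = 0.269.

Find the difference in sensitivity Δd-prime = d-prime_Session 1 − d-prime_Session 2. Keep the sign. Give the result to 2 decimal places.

Δd-prime = -0.60

Session 1: z(0.771) = 0.742, z(0.470) = -0.075, d' = 0.817
Session 2: z(0.788) = 0.800, z(0.269) = -0.616, d' = 1.416
Δd' = d'_Session 1 − d'_Session 2 = 0.817 − 1.416 = -0.599
Session 2 has the higher sensitivity.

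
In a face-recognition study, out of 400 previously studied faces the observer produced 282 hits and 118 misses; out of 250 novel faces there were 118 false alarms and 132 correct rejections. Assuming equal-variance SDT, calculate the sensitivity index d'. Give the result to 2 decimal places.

H = 282/400 = 0.7050
FA = 118/250 = 0.4720
Φ⁻¹(H) = Φ⁻¹(0.7050) = 0.539
Φ⁻¹(FA) = Φ⁻¹(0.4720) = -0.070
d' = z(H) − z(FA) = 0.539 − (-0.070) = 0.609

d' = 0.61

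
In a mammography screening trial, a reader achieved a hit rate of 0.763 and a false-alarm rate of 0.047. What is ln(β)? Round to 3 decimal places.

ln β = 1.146

Φ⁻¹(0.763) = 0.7160, Φ⁻¹(0.047) = -1.6747
ln β = −½·[z(H)² − z(FA)²] = −0.5 × (0.5127 − 2.8046) = 1.14595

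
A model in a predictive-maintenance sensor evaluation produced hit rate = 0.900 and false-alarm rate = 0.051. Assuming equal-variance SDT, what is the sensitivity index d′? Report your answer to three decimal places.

z(H) = z(0.900) = 1.2816
z(FA) = z(0.051) = -1.6352
d' = z(H) − z(FA) = 1.2816 − (-1.6352) = 2.9168

d′ = 2.917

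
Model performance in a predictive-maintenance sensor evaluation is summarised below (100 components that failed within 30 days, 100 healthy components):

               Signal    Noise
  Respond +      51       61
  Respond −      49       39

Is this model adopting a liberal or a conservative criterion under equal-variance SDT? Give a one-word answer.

liberal

z(H) = 0.025, z(FA) = 0.279
c = −½·(z(H) + z(FA)) = -0.152
c < 0 → liberal criterion (biased toward responding “yes”).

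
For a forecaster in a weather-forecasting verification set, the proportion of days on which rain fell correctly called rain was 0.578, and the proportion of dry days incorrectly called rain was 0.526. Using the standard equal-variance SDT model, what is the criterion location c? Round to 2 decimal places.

c = -0.13

z(H) = z(0.578) = 0.1968
z(FA) = z(0.526) = 0.0652
c = −½·[z(H) + z(FA)] = −0.5 × (0.1968 + 0.0652) = -0.1310
c < 0: the forecaster has a liberal response bias.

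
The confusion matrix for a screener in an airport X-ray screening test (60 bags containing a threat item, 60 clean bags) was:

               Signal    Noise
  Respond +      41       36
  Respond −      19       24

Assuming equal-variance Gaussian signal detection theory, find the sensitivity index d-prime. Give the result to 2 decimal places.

d-prime = 0.22

H = 41/60 = 0.6833
FA = 36/60 = 0.6000
Φ⁻¹(H) = 0.477
Φ⁻¹(FA) = 0.253
d' = z(H) − z(FA) = 0.477 − 0.253 = 0.224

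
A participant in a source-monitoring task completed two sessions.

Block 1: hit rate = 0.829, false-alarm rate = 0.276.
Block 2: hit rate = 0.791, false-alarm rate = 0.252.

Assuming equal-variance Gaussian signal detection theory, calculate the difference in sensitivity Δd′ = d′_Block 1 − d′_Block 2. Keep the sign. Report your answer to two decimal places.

Block 1: z(0.829) = 0.950, z(0.276) = -0.595, d' = 1.545
Block 2: z(0.791) = 0.810, z(0.252) = -0.668, d' = 1.478
Δd' = d'_Block 1 − d'_Block 2 = 1.545 − 1.478 = 0.067
Block 1 has the higher sensitivity.

Δd′ = 0.07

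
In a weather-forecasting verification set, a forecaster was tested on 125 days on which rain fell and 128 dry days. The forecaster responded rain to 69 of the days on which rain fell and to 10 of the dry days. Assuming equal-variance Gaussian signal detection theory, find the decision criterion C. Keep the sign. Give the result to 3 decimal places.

H = 69/125 = 0.5520
FA = 10/128 = 0.0781
z(H) = z(0.5520) = 0.1307
z(FA) = z(0.0781) = -1.4180
c = −½·[z(H) + z(FA)] = −0.5 × (0.1307 + (-1.4180)) = 0.64365

C = 0.644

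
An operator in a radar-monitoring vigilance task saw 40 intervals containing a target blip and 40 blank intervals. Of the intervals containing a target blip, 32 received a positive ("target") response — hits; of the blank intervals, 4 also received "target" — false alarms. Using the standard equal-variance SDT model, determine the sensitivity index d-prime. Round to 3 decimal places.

d-prime = 2.123

H = 32/40 = 0.8000
FA = 4/40 = 0.1000
Φ⁻¹(H) = 0.8416
Φ⁻¹(FA) = -1.2816
d' = z(H) − z(FA) = 0.8416 − (-1.2816) = 2.1232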